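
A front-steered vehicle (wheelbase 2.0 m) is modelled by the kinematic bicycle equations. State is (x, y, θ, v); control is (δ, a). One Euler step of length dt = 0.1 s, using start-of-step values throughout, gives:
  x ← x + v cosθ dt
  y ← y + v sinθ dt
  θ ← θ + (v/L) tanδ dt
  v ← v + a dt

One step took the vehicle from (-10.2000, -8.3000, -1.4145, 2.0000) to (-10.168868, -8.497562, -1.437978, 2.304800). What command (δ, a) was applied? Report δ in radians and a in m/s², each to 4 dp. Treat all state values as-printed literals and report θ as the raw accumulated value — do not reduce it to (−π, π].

a = (v'−v)/dt = (0.304800)/0.1 = 3.0480
Δθ = θ'−θ = -0.023478;  (v·dt/L) = 2.0000·0.1/2.0 = 0.100000
tan δ = Δθ·L/(v·dt) = -0.234780  →  δ = -0.2306

δ = -0.2306, a = 3.0480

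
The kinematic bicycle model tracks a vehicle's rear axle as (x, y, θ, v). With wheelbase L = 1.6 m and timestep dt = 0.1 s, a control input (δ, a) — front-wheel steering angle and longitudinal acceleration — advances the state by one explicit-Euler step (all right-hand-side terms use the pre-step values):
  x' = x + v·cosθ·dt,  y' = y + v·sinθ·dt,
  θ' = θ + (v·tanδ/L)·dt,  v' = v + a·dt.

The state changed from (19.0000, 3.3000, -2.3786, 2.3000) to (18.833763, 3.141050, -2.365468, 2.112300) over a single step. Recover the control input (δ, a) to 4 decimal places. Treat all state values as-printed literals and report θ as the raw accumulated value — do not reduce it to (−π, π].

δ = 0.0911, a = -1.8770

a = (v'−v)/dt = (-0.187700)/0.1 = -1.8770
Δθ = θ'−θ = 0.013132;  (v·dt/L) = 2.3000·0.1/1.6 = 0.143750
tan δ = Δθ·L/(v·dt) = 0.091353  →  δ = 0.0911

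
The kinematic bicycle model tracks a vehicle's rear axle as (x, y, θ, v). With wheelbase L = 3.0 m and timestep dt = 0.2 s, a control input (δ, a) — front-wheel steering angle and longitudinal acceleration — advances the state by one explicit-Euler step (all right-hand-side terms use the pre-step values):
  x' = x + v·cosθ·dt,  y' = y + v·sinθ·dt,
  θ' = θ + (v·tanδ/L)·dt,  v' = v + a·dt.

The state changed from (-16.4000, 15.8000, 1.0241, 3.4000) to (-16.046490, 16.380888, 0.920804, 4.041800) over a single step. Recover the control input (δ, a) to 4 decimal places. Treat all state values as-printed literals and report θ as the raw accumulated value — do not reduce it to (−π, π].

a = (v'−v)/dt = (0.641800)/0.2 = 3.2090
Δθ = θ'−θ = -0.103296;  (v·dt/L) = 3.4000·0.2/3.0 = 0.226667
tan δ = Δθ·L/(v·dt) = -0.455718  →  δ = -0.4276

δ = -0.4276, a = 3.2090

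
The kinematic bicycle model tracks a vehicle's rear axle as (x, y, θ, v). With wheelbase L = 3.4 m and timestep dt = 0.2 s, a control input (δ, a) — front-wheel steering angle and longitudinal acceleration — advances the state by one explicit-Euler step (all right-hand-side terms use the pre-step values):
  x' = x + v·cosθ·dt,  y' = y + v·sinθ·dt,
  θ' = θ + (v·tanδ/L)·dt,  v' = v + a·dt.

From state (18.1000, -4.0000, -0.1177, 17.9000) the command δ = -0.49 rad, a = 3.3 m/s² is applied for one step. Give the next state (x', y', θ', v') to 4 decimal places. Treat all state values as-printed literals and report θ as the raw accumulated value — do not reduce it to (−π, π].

x' = 18.1000 + 17.9000·cos(-0.1177)·0.2 = 21.6552
y' = -4.0000 + 17.9000·sin(-0.1177)·0.2 = -4.4204
θ' = -0.1177 + (17.9000/3.4)·tan(-0.49)·0.2 = -0.6793
v' = 17.9000 + 3.3000·0.2 = 18.5600

(21.6552, -4.4204, -0.6793, 18.5600)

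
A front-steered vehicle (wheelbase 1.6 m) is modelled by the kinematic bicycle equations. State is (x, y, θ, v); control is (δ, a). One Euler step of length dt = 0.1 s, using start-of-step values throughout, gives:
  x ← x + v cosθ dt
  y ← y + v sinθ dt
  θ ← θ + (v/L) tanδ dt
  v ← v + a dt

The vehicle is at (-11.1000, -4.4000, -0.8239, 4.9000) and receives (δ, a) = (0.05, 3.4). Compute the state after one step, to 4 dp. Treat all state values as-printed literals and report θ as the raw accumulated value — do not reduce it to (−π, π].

(-10.7671, -4.7596, -0.8086, 5.2400)

x' = -11.1000 + 4.9000·cos(-0.8239)·0.1 = -10.7671
y' = -4.4000 + 4.9000·sin(-0.8239)·0.1 = -4.7596
θ' = -0.8239 + (4.9000/1.6)·tan(0.05)·0.1 = -0.8086
v' = 4.9000 + 3.4000·0.1 = 5.2400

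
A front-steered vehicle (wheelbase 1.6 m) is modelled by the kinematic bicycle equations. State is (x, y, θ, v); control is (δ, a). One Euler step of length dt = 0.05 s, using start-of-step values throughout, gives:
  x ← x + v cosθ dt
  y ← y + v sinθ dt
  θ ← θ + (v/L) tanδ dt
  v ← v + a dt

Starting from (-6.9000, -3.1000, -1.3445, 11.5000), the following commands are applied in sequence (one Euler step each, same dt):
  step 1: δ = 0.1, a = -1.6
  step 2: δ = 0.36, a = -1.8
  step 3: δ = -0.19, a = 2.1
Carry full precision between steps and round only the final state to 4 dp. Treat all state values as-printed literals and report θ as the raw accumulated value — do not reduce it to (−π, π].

after step 1 (δ=0.1, a=-1.6): (-6.770987, -3.660340, -1.308442, 11.420000)
after step 2 (δ=0.36, a=-1.8): (-6.622896, -4.211801, -1.174113, 11.330000)
after step 3 (δ=-0.19, a=2.1): (-6.404022, -4.734311, -1.242207, 11.435000)

(-6.4040, -4.7343, -1.2422, 11.4350)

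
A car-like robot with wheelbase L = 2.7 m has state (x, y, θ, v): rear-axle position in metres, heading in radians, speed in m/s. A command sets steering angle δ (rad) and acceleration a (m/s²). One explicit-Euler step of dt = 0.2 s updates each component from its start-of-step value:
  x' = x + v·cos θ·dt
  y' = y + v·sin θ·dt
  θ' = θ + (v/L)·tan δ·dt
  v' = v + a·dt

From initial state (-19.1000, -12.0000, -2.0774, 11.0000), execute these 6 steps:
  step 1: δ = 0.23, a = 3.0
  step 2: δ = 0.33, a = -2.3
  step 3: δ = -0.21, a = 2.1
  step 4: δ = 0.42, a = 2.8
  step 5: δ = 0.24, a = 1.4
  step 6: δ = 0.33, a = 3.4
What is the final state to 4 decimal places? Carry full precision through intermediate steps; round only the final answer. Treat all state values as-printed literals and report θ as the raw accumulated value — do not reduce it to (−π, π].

after step 1 (δ=0.23, a=3.0): (-20.167463, -13.923674, -1.886617, 11.600000)
after step 2 (δ=0.33, a=-2.3): (-20.888046, -16.128932, -1.592299, 11.140000)
after step 3 (δ=-0.21, a=2.1): (-20.935950, -18.356417, -1.768181, 11.560000)
after step 4 (δ=0.42, a=2.8): (-21.389345, -20.623524, -1.385782, 12.120000)
after step 5 (δ=0.24, a=1.4): (-20.943426, -23.006156, -1.166081, 12.400000)
after step 6 (δ=0.33, a=3.4): (-19.966909, -25.285808, -0.851466, 13.080000)

(-19.9669, -25.2858, -0.8515, 13.0800)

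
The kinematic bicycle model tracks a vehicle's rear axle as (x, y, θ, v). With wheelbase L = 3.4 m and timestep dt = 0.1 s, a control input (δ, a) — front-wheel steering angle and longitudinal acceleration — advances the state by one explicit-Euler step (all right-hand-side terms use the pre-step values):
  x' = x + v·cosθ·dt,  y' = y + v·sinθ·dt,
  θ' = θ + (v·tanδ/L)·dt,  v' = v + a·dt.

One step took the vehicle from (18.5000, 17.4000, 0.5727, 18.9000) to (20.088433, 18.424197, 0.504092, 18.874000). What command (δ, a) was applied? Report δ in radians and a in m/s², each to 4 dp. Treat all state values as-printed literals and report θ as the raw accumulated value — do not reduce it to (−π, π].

a = (v'−v)/dt = (-0.026000)/0.1 = -0.2600
Δθ = θ'−θ = -0.068608;  (v·dt/L) = 18.9000·0.1/3.4 = 0.555882
tan δ = Δθ·L/(v·dt) = -0.123422  →  δ = -0.1228

δ = -0.1228, a = -0.2600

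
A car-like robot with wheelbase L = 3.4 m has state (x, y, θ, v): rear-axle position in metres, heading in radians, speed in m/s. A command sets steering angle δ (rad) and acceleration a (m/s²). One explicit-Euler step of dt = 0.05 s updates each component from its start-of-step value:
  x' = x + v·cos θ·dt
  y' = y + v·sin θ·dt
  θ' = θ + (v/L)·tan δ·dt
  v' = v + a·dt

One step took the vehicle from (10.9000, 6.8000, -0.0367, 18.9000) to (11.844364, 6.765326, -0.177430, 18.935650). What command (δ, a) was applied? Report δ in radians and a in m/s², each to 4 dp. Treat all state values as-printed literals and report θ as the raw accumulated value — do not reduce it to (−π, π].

δ = -0.4687, a = 0.7130

a = (v'−v)/dt = (0.035650)/0.05 = 0.7130
Δθ = θ'−θ = -0.140730;  (v·dt/L) = 18.9000·0.05/3.4 = 0.277941
tan δ = Δθ·L/(v·dt) = -0.506330  →  δ = -0.4687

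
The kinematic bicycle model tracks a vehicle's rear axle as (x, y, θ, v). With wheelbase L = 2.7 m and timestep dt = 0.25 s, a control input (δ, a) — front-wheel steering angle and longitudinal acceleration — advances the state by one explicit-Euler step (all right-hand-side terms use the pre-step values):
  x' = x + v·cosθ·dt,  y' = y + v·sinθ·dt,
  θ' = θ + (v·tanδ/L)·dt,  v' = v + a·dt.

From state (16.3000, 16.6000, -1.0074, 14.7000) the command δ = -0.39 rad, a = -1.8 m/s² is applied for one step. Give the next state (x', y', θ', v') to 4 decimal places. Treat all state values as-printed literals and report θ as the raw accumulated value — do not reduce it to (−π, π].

(18.2627, 13.4930, -1.5669, 14.2500)

x' = 16.3000 + 14.7000·cos(-1.0074)·0.25 = 18.2627
y' = 16.6000 + 14.7000·sin(-1.0074)·0.25 = 13.4930
θ' = -1.0074 + (14.7000/2.7)·tan(-0.39)·0.25 = -1.5669
v' = 14.7000 − 1.8000·0.25 = 14.2500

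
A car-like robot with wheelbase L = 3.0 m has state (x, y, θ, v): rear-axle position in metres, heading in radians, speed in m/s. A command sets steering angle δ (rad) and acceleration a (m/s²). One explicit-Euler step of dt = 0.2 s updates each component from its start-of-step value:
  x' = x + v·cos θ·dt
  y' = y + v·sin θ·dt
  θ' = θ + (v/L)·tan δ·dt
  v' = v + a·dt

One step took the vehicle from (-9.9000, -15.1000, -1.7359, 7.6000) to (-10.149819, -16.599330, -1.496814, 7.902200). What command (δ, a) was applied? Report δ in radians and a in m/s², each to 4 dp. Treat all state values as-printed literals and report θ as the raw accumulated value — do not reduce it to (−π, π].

a = (v'−v)/dt = (0.302200)/0.2 = 1.5110
Δθ = θ'−θ = 0.239086;  (v·dt/L) = 7.6000·0.2/3.0 = 0.506667
tan δ = Δθ·L/(v·dt) = 0.471880  →  δ = 0.4409

δ = 0.4409, a = 1.5110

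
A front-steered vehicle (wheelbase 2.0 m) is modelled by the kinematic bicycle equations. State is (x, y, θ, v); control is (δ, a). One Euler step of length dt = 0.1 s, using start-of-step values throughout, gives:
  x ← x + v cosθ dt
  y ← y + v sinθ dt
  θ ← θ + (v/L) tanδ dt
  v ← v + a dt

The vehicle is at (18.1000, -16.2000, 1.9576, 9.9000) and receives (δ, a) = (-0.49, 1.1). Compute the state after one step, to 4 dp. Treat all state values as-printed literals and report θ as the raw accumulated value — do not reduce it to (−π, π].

x' = 18.1000 + 9.9000·cos(1.9576)·0.1 = 17.7265
y' = -16.2000 + 9.9000·sin(1.9576)·0.1 = -15.2831
θ' = 1.9576 + (9.9000/2.0)·tan(-0.49)·0.1 = 1.6936
v' = 9.9000 + 1.1000·0.1 = 10.0100

(17.7265, -15.2831, 1.6936, 10.0100)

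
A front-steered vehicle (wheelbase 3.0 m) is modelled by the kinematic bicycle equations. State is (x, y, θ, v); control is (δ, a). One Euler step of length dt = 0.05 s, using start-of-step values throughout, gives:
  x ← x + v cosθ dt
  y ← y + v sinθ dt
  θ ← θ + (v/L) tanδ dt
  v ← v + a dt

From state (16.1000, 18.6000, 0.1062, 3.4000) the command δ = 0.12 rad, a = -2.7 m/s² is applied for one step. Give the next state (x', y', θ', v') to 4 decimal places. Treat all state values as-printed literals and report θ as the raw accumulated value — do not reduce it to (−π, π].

x' = 16.1000 + 3.4000·cos(0.1062)·0.05 = 16.2690
y' = 18.6000 + 3.4000·sin(0.1062)·0.05 = 18.6180
θ' = 0.1062 + (3.4000/3.0)·tan(0.12)·0.05 = 0.1130
v' = 3.4000 − 2.7000·0.05 = 3.2650

(16.2690, 18.6180, 0.1130, 3.2650)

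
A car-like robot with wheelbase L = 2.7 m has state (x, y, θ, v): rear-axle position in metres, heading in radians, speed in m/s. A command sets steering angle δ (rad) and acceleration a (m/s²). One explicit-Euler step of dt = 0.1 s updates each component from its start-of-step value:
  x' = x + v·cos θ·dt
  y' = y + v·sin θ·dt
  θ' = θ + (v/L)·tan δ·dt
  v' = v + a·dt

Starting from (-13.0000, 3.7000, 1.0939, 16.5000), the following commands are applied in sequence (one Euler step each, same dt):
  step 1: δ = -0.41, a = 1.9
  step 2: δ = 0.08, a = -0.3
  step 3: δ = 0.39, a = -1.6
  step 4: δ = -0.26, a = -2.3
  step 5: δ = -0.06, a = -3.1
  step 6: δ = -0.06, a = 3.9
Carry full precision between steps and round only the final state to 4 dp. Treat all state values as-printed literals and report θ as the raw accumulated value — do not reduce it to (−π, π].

after step 1 (δ=-0.41, a=1.9): (-12.242610, 5.165899, 0.828292, 16.690000)
after step 2 (δ=0.08, a=-0.3): (-11.114141, 6.395581, 0.877850, 16.660000)
after step 3 (δ=0.39, a=-1.6): (-10.049888, 7.677347, 1.131486, 16.500000)
after step 4 (δ=-0.26, a=-2.3): (-9.348118, 9.170671, 0.968917, 16.270000)
after step 5 (δ=-0.06, a=-3.1): (-8.426922, 10.511763, 0.932718, 15.960000)
after step 6 (δ=-0.06, a=3.9): (-7.476260, 11.793737, 0.897209, 16.350000)

(-7.4763, 11.7937, 0.8972, 16.3500)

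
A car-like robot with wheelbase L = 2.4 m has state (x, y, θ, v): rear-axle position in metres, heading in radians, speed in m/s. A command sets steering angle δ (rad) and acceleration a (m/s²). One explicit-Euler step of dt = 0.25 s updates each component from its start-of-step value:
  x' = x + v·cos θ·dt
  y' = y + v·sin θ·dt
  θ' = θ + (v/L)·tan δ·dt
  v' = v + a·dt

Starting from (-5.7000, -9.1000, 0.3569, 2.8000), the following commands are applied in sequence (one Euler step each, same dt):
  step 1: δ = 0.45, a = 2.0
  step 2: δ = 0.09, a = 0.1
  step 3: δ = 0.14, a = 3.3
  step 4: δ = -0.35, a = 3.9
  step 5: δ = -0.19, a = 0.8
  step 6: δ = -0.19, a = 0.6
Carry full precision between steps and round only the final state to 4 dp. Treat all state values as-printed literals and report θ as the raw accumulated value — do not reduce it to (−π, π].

after step 1 (δ=0.45, a=2.0): (-5.044111, -8.855440, 0.497791, 3.300000)
after step 2 (δ=0.09, a=0.1): (-4.319233, -8.461514, 0.528812, 3.325000)
after step 3 (δ=0.14, a=3.3): (-3.601526, -8.042142, 0.577621, 4.150000)
after step 4 (δ=-0.35, a=3.9): (-2.732346, -7.475633, 0.419822, 5.125000)
after step 5 (δ=-0.19, a=0.8): (-1.562358, -6.953398, 0.317152, 5.325000)
after step 6 (δ=-0.19, a=0.6): (-0.297501, -6.538232, 0.210474, 5.475000)

(-0.2975, -6.5382, 0.2105, 5.4750)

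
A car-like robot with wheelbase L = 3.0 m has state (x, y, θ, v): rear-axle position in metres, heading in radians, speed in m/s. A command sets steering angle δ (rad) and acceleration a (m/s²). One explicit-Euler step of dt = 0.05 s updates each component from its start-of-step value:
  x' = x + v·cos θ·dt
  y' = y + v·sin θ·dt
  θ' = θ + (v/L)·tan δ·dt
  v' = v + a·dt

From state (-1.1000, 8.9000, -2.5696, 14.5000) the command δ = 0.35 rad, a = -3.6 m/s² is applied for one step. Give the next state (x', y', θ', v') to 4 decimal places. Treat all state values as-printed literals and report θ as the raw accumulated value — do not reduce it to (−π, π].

(-1.7096, 8.5076, -2.4814, 14.3200)

x' = -1.1000 + 14.5000·cos(-2.5696)·0.05 = -1.7096
y' = 8.9000 + 14.5000·sin(-2.5696)·0.05 = 8.5076
θ' = -2.5696 + (14.5000/3.0)·tan(0.35)·0.05 = -2.4814
v' = 14.5000 − 3.6000·0.05 = 14.3200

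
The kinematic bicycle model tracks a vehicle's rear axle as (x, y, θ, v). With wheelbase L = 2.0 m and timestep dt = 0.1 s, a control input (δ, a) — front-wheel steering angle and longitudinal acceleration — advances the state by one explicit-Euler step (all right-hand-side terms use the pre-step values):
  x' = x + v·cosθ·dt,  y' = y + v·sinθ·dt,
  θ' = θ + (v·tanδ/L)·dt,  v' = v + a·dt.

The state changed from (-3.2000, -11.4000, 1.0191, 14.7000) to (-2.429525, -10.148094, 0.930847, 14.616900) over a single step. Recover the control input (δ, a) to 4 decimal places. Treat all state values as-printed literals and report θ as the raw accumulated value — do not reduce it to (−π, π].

δ = -0.1195, a = -0.8310

a = (v'−v)/dt = (-0.083100)/0.1 = -0.8310
Δθ = θ'−θ = -0.088253;  (v·dt/L) = 14.7000·0.1/2.0 = 0.735000
tan δ = Δθ·L/(v·dt) = -0.120072  →  δ = -0.1195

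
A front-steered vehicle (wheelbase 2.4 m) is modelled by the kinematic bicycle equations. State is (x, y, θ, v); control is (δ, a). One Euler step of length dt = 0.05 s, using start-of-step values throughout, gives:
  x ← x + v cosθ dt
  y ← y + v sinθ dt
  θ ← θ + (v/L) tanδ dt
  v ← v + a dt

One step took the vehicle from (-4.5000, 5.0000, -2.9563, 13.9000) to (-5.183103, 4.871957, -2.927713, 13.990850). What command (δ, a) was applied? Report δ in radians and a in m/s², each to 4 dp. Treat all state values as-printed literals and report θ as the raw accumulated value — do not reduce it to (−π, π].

a = (v'−v)/dt = (0.090850)/0.05 = 1.8170
Δθ = θ'−θ = 0.028587;  (v·dt/L) = 13.9000·0.05/2.4 = 0.289583
tan δ = Δθ·L/(v·dt) = 0.098718  →  δ = 0.0984

δ = 0.0984, a = 1.8170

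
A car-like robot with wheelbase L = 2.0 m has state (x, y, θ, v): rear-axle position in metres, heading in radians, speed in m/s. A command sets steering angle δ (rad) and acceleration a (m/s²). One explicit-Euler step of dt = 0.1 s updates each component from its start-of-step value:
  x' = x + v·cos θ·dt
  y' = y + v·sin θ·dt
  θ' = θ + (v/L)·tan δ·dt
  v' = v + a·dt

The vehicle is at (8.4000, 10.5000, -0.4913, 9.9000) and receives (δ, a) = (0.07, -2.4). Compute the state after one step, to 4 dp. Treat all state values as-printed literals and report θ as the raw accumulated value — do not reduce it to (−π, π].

x' = 8.4000 + 9.9000·cos(-0.4913)·0.1 = 9.2729
y' = 10.5000 + 9.9000·sin(-0.4913)·0.1 = 10.0329
θ' = -0.4913 + (9.9000/2.0)·tan(0.07)·0.1 = -0.4566
v' = 9.9000 − 2.4000·0.1 = 9.6600

(9.2729, 10.0329, -0.4566, 9.6600)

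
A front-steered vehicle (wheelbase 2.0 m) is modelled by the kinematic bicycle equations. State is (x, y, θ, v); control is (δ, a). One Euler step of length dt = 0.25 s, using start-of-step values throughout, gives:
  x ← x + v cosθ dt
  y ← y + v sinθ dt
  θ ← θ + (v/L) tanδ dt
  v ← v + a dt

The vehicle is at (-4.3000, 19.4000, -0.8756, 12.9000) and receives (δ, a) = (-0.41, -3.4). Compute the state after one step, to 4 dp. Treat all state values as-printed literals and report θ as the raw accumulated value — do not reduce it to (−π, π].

x' = -4.3000 + 12.9000·cos(-0.8756)·0.25 = -2.2343
y' = 19.4000 + 12.9000·sin(-0.8756)·0.25 = 16.9234
θ' = -0.8756 + (12.9000/2.0)·tan(-0.41)·0.25 = -1.5764
v' = 12.9000 − 3.4000·0.25 = 12.0500

(-2.2343, 16.9234, -1.5764, 12.0500)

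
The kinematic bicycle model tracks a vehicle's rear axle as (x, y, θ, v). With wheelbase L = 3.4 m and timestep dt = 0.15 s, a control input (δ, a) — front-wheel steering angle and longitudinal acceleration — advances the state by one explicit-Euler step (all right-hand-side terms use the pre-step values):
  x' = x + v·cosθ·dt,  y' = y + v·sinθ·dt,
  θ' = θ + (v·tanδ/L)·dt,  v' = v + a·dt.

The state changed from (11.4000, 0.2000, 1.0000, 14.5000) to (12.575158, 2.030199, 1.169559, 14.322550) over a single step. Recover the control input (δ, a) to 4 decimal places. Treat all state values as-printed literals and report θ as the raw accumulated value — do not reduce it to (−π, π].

a = (v'−v)/dt = (-0.177450)/0.15 = -1.1830
Δθ = θ'−θ = 0.169559;  (v·dt/L) = 14.5000·0.15/3.4 = 0.639706
tan δ = Δθ·L/(v·dt) = 0.265058  →  δ = 0.2591

δ = 0.2591, a = -1.1830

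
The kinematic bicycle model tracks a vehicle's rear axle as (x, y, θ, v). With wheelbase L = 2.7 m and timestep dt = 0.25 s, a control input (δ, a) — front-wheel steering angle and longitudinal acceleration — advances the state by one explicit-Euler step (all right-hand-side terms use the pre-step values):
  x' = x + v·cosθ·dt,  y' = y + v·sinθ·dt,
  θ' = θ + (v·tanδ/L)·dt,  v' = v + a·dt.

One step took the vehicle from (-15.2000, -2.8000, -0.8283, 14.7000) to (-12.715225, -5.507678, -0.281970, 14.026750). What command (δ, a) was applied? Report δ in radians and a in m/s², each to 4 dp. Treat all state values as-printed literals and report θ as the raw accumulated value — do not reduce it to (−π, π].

a = (v'−v)/dt = (-0.673250)/0.25 = -2.6930
Δθ = θ'−θ = 0.546330;  (v·dt/L) = 14.7000·0.25/2.7 = 1.361111
tan δ = Δθ·L/(v·dt) = 0.401385  →  δ = 0.3817

δ = 0.3817, a = -2.6930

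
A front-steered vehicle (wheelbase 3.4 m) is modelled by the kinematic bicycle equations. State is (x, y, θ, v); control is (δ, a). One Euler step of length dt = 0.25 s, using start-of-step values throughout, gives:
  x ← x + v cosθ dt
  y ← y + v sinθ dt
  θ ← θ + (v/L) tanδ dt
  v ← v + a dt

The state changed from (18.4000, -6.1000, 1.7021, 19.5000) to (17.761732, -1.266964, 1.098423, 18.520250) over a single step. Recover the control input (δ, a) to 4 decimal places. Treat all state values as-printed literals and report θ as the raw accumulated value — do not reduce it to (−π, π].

δ = -0.3985, a = -3.9190

a = (v'−v)/dt = (-0.979750)/0.25 = -3.9190
Δθ = θ'−θ = -0.603677;  (v·dt/L) = 19.5000·0.25/3.4 = 1.433824
tan δ = Δθ·L/(v·dt) = -0.421026  →  δ = -0.3985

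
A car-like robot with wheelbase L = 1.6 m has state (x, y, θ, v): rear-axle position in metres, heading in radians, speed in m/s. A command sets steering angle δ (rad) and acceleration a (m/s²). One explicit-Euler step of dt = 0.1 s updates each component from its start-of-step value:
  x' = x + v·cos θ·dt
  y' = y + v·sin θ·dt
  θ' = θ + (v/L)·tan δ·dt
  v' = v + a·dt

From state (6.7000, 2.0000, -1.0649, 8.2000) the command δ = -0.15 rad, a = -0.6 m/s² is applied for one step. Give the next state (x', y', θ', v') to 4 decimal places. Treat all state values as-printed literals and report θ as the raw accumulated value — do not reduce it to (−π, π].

(7.0974, 1.2827, -1.1424, 8.1400)

x' = 6.7000 + 8.2000·cos(-1.0649)·0.1 = 7.0974
y' = 2.0000 + 8.2000·sin(-1.0649)·0.1 = 1.2827
θ' = -1.0649 + (8.2000/1.6)·tan(-0.15)·0.1 = -1.1424
v' = 8.2000 − 0.6000·0.1 = 8.1400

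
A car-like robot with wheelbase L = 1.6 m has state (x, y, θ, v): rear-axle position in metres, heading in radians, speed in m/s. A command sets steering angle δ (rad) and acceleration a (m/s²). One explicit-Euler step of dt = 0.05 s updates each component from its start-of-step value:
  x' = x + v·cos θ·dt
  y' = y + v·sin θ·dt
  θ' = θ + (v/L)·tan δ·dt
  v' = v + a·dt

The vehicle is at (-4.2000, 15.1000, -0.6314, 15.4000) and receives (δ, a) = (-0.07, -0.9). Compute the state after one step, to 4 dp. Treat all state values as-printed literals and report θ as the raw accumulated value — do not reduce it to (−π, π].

(-3.5785, 14.6455, -0.6651, 15.3550)

x' = -4.2000 + 15.4000·cos(-0.6314)·0.05 = -3.5785
y' = 15.1000 + 15.4000·sin(-0.6314)·0.05 = 14.6455
θ' = -0.6314 + (15.4000/1.6)·tan(-0.07)·0.05 = -0.6651
v' = 15.4000 − 0.9000·0.05 = 15.3550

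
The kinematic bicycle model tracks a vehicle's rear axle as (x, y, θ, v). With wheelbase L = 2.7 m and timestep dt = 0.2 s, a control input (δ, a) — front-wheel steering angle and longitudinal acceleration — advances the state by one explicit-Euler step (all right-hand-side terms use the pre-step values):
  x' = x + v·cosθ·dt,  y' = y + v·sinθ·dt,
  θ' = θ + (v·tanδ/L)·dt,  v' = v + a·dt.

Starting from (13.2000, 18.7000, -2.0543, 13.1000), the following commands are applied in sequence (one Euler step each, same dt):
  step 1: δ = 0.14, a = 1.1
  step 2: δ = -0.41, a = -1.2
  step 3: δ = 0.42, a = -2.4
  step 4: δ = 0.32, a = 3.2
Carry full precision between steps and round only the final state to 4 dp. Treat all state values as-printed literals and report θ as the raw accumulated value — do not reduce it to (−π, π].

(8.3978, 9.6338, -1.6044, 13.2400)

after step 1 (δ=0.14, a=1.1): (11.982004, 16.380327, -1.917554, 13.320000)
after step 2 (δ=-0.41, a=-1.2): (11.076644, 13.874889, -2.346390, 13.080000)
after step 3 (δ=0.42, a=-2.4): (9.245078, 12.007050, -1.913711, 12.600000)
after step 4 (δ=0.32, a=3.2): (8.397771, 9.633767, -1.604414, 13.240000)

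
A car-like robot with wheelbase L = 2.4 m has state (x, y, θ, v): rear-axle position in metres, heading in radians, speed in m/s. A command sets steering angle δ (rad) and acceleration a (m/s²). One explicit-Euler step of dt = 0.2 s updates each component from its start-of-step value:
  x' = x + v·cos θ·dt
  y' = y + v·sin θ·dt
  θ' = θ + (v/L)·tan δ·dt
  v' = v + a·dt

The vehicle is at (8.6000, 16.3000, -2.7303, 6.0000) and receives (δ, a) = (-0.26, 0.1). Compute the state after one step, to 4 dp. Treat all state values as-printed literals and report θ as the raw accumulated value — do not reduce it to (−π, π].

x' = 8.6000 + 6.0000·cos(-2.7303)·0.2 = 7.5001
y' = 16.3000 + 6.0000·sin(-2.7303)·0.2 = 15.8202
θ' = -2.7303 + (6.0000/2.4)·tan(-0.26)·0.2 = -2.8633
v' = 6.0000 + 0.1000·0.2 = 6.0200

(7.5001, 15.8202, -2.8633, 6.0200)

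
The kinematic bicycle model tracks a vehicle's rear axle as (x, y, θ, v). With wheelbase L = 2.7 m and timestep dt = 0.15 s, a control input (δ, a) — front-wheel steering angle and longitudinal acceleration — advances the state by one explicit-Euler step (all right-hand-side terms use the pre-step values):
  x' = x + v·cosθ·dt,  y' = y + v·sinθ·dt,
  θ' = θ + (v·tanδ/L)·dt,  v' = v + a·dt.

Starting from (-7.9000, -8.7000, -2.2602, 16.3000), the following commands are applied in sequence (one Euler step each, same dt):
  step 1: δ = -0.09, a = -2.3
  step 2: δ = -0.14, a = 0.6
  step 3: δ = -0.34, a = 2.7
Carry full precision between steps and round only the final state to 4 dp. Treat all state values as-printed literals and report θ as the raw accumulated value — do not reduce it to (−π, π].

after step 1 (δ=-0.09, a=-2.3): (-9.455209, -10.586624, -2.341921, 15.955000)
after step 2 (δ=-0.14, a=0.6): (-11.123165, -12.302890, -2.466832, 16.045000)
after step 3 (δ=-0.34, a=2.7): (-13.002492, -13.806411, -2.782149, 16.450000)

(-13.0025, -13.8064, -2.7821, 16.4500)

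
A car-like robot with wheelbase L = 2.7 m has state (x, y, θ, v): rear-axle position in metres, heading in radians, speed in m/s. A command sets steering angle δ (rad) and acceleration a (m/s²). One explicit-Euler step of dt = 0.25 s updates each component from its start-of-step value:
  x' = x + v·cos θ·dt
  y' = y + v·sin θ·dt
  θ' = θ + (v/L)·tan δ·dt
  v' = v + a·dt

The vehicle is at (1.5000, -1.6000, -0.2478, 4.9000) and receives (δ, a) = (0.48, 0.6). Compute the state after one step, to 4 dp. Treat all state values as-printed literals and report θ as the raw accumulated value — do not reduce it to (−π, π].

(2.6876, -1.9005, -0.0116, 5.0500)

x' = 1.5000 + 4.9000·cos(-0.2478)·0.25 = 2.6876
y' = -1.6000 + 4.9000·sin(-0.2478)·0.25 = -1.9005
θ' = -0.2478 + (4.9000/2.7)·tan(0.48)·0.25 = -0.0116
v' = 4.9000 + 0.6000·0.25 = 5.0500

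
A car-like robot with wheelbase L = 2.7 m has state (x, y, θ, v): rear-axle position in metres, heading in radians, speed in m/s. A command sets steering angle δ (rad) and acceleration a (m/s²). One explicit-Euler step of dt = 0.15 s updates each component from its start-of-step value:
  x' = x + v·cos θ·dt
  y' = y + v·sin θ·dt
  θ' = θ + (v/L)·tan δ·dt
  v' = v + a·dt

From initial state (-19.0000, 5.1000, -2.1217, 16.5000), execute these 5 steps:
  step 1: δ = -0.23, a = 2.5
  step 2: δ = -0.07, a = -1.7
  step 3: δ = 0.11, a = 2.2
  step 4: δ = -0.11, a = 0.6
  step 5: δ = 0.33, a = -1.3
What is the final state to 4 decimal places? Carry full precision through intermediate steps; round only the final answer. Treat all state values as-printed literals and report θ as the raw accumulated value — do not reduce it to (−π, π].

(-27.4773, -4.1286, -2.0798, 16.8450)

after step 1 (δ=-0.23, a=2.5): (-20.295557, 2.991172, -2.336331, 16.875000)
after step 2 (δ=-0.07, a=-1.7): (-22.049518, 1.166111, -2.402064, 16.620000)
after step 3 (δ=0.11, a=2.2): (-23.891312, -0.514021, -2.300086, 16.950000)
after step 4 (δ=-0.11, a=0.6): (-25.585481, -2.409832, -2.404089, 17.040000)
after step 5 (δ=0.33, a=-1.3): (-27.477303, -4.128595, -2.079832, 16.845000)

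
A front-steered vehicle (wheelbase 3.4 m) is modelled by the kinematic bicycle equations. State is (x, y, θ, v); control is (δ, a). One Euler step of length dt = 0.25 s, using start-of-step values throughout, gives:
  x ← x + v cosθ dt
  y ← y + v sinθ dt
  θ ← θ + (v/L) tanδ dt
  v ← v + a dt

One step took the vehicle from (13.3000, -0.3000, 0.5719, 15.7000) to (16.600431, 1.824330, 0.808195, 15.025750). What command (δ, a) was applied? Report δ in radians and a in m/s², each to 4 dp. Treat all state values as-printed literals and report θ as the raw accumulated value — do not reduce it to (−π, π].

δ = 0.2019, a = -2.6970

a = (v'−v)/dt = (-0.674250)/0.25 = -2.6970
Δθ = θ'−θ = 0.236295;  (v·dt/L) = 15.7000·0.25/3.4 = 1.154412
tan δ = Δθ·L/(v·dt) = 0.204689  →  δ = 0.2019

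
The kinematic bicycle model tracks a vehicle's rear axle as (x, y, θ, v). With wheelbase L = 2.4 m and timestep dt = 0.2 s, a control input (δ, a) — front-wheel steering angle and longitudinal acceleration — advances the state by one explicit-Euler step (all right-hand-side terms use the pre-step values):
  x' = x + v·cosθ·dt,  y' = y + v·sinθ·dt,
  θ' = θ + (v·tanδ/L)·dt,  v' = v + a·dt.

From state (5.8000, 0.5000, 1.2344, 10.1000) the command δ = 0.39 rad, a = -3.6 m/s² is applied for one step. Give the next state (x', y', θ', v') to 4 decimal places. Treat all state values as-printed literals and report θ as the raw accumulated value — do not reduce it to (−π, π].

x' = 5.8000 + 10.1000·cos(1.2344)·0.2 = 6.4668
y' = 0.5000 + 10.1000·sin(1.2344)·0.2 = 2.4068
θ' = 1.2344 + (10.1000/2.4)·tan(0.39)·0.2 = 1.5804
v' = 10.1000 − 3.6000·0.2 = 9.3800

(6.4668, 2.4068, 1.5804, 9.3800)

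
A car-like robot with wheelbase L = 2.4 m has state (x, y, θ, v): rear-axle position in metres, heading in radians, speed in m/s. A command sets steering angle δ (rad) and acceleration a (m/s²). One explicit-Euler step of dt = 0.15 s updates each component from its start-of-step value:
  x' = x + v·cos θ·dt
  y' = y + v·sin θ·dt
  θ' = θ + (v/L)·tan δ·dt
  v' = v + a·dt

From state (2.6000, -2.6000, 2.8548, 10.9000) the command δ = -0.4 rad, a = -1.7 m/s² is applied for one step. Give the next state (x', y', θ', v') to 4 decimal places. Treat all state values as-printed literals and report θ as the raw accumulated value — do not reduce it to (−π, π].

(1.0318, -2.1375, 2.5668, 10.6450)

x' = 2.6000 + 10.9000·cos(2.8548)·0.15 = 1.0318
y' = -2.6000 + 10.9000·sin(2.8548)·0.15 = -2.1375
θ' = 2.8548 + (10.9000/2.4)·tan(-0.4)·0.15 = 2.5668
v' = 10.9000 − 1.7000·0.15 = 10.6450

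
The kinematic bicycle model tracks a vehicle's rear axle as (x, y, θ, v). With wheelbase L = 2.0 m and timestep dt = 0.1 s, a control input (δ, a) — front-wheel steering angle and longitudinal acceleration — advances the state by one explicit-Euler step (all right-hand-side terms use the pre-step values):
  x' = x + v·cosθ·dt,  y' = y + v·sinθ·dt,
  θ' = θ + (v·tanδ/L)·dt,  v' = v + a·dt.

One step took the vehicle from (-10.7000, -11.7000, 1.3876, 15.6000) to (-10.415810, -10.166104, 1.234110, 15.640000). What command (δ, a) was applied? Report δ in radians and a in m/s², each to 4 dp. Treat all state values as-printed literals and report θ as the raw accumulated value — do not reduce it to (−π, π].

δ = -0.1943, a = 0.4000

a = (v'−v)/dt = (0.040000)/0.1 = 0.4000
Δθ = θ'−θ = -0.153490;  (v·dt/L) = 15.6000·0.1/2.0 = 0.780000
tan δ = Δθ·L/(v·dt) = -0.196782  →  δ = -0.1943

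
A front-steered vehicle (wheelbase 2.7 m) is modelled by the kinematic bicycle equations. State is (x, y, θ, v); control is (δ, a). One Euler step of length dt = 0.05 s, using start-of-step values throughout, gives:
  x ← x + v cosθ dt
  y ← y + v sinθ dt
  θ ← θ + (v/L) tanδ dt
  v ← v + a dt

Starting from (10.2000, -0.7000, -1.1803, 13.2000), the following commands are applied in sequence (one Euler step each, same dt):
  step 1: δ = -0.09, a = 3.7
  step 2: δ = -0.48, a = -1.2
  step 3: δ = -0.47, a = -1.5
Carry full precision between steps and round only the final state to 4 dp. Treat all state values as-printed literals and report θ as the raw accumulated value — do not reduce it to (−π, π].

after step 1 (δ=-0.09, a=3.7): (10.451227, -1.310315, -1.202360, 13.385000)
after step 2 (δ=-0.48, a=-1.2): (10.692263, -1.934653, -1.331404, 13.325000)
after step 3 (δ=-0.47, a=-1.5): (10.850239, -2.581903, -1.456749, 13.250000)

(10.8502, -2.5819, -1.4567, 13.2500)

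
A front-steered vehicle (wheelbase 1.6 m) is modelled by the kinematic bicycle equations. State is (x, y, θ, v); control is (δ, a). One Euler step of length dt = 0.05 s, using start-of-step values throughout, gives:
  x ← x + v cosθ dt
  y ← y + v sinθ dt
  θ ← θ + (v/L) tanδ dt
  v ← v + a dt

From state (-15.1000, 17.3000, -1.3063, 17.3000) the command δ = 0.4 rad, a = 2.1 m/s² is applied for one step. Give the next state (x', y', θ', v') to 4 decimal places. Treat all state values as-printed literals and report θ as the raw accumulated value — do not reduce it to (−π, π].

(-14.8739, 16.4651, -1.0777, 17.4050)

x' = -15.1000 + 17.3000·cos(-1.3063)·0.05 = -14.8739
y' = 17.3000 + 17.3000·sin(-1.3063)·0.05 = 16.4651
θ' = -1.3063 + (17.3000/1.6)·tan(0.4)·0.05 = -1.0777
v' = 17.3000 + 2.1000·0.05 = 17.4050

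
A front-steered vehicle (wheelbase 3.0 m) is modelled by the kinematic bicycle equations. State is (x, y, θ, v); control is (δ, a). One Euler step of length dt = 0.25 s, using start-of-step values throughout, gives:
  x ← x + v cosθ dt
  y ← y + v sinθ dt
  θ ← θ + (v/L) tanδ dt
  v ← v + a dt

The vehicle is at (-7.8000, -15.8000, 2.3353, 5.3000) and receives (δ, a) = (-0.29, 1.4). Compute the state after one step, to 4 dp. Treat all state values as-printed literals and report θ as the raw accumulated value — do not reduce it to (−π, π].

x' = -7.8000 + 5.3000·cos(2.3353)·0.25 = -8.7171
y' = -15.8000 + 5.3000·sin(2.3353)·0.25 = -14.8437
θ' = 2.3353 + (5.3000/3.0)·tan(-0.29)·0.25 = 2.2035
v' = 5.3000 + 1.4000·0.25 = 5.6500

(-8.7171, -14.8437, 2.2035, 5.6500)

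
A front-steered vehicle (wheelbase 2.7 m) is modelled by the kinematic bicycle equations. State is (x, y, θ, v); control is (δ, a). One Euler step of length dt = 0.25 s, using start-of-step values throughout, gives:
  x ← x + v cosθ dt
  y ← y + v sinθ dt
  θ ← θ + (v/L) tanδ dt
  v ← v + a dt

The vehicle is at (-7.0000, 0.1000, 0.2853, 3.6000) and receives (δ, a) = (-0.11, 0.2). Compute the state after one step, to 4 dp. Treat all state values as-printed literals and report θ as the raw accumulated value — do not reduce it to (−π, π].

x' = -7.0000 + 3.6000·cos(0.2853)·0.25 = -6.1364
y' = 0.1000 + 3.6000·sin(0.2853)·0.25 = 0.3533
θ' = 0.2853 + (3.6000/2.7)·tan(-0.11)·0.25 = 0.2485
v' = 3.6000 + 0.2000·0.25 = 3.6500

(-6.1364, 0.3533, 0.2485, 3.6500)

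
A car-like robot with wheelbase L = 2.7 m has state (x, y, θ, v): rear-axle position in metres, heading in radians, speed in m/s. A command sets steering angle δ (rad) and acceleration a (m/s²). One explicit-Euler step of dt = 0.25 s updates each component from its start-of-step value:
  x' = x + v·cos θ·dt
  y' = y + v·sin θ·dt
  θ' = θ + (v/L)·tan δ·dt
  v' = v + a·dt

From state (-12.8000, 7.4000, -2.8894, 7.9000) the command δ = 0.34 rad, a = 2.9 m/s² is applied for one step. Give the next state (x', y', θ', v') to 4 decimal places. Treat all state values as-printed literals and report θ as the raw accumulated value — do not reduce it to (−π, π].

x' = -12.8000 + 7.9000·cos(-2.8894)·0.25 = -14.7125
y' = 7.4000 + 7.9000·sin(-2.8894)·0.25 = 6.9072
θ' = -2.8894 + (7.9000/2.7)·tan(0.34)·0.25 = -2.6306
v' = 7.9000 + 2.9000·0.25 = 8.6250

(-14.7125, 6.9072, -2.6306, 8.6250)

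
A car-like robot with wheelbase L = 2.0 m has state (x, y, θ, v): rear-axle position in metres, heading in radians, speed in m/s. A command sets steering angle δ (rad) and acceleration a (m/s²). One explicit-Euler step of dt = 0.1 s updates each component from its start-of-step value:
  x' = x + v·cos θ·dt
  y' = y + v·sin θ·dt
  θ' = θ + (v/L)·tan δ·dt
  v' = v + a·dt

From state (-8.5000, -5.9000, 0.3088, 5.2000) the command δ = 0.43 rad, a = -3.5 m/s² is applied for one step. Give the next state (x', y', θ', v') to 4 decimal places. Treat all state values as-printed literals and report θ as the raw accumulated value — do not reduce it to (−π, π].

(-8.0046, -5.7420, 0.4280, 4.8500)

x' = -8.5000 + 5.2000·cos(0.3088)·0.1 = -8.0046
y' = -5.9000 + 5.2000·sin(0.3088)·0.1 = -5.7420
θ' = 0.3088 + (5.2000/2.0)·tan(0.43)·0.1 = 0.4280
v' = 5.2000 − 3.5000·0.1 = 4.8500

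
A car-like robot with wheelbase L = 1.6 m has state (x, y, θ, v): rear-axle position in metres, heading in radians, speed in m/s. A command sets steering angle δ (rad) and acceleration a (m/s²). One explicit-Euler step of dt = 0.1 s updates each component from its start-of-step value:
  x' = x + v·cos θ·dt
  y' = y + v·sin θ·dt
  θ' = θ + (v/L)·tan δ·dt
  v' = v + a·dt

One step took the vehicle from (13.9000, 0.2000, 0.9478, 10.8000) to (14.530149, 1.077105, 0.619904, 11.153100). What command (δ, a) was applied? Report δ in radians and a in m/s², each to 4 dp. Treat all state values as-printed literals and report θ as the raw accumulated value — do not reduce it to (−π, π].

δ = -0.4522, a = 3.5310

a = (v'−v)/dt = (0.353100)/0.1 = 3.5310
Δθ = θ'−θ = -0.327896;  (v·dt/L) = 10.8000·0.1/1.6 = 0.675000
tan δ = Δθ·L/(v·dt) = -0.485772  →  δ = -0.4522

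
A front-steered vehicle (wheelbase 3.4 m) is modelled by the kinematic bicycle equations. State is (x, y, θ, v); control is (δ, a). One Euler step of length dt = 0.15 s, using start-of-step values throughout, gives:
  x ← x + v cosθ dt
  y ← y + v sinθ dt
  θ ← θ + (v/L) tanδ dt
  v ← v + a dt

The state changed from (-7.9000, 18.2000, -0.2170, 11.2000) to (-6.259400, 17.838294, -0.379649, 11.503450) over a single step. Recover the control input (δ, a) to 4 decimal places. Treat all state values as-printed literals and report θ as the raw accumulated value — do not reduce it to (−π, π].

a = (v'−v)/dt = (0.303450)/0.15 = 2.0230
Δθ = θ'−θ = -0.162649;  (v·dt/L) = 11.2000·0.15/3.4 = 0.494118
tan δ = Δθ·L/(v·dt) = -0.329171  →  δ = -0.3180

δ = -0.3180, a = 2.0230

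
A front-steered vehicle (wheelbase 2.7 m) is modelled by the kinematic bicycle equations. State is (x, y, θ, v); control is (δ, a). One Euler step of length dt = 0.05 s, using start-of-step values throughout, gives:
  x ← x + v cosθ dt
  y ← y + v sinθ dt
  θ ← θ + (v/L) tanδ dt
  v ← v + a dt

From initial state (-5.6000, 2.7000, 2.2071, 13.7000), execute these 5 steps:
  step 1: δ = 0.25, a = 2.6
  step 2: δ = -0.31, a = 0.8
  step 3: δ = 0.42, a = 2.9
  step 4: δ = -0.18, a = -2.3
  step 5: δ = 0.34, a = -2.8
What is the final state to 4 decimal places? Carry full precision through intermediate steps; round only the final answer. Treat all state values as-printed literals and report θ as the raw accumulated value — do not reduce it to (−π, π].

(-7.7653, 5.4021, 2.3484, 13.7600)

after step 1 (δ=0.25, a=2.6): (-6.007045, 3.250944, 2.271881, 13.830000)
after step 2 (δ=-0.31, a=0.8): (-6.453095, 3.779349, 2.189842, 13.870000)
after step 3 (δ=0.42, a=2.9): (-6.855504, 4.344158, 2.304545, 14.015000)
after step 4 (δ=-0.18, a=-2.3): (-7.324767, 4.864583, 2.257317, 13.900000)
after step 5 (δ=0.34, a=-2.8): (-7.765293, 5.402135, 2.348371, 13.760000)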